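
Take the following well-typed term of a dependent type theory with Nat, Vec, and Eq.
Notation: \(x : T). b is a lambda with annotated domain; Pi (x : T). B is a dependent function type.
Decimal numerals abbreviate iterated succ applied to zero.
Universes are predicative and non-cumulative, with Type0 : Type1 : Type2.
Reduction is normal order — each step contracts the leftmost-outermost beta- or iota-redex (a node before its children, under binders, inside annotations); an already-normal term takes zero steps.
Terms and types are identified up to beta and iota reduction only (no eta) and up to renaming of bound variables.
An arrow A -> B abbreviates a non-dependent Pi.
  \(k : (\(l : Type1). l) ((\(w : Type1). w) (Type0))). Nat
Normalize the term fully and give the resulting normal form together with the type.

normal form:
  \(k : Type0). Nat
type:
  Type0 -> Type0
observation: the term reaches its normal form after 2 normal-order steps.


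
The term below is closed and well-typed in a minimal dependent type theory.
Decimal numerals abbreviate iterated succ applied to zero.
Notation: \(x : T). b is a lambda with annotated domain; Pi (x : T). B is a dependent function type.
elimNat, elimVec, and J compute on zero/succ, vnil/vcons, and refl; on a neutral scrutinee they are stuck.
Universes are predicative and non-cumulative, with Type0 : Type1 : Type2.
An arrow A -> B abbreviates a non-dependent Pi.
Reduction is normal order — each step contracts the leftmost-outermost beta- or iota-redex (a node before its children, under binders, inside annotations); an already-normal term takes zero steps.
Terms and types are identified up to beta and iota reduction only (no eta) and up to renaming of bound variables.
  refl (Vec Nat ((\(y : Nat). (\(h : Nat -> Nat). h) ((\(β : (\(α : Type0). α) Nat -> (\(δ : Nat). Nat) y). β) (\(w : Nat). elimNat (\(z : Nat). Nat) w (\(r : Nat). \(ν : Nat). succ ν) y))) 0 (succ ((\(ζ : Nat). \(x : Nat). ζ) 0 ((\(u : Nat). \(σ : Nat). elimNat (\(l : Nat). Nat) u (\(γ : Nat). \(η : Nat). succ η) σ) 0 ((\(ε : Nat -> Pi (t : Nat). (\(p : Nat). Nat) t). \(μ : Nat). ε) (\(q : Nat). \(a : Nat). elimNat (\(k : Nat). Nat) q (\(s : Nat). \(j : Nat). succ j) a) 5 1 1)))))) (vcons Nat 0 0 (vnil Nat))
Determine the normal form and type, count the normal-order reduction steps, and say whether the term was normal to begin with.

resulting normal form:
  refl (Vec Nat 1) (vcons Nat 0 0 (vnil Nat))
the term's type:
  Eq (Vec Nat 1) (vcons Nat 0 0 (vnil Nat)) (vcons Nat 0 0 (vnil Nat))
steps to reach normal form (normal order): 7
started in normal form: no
first redex: a beta-redex


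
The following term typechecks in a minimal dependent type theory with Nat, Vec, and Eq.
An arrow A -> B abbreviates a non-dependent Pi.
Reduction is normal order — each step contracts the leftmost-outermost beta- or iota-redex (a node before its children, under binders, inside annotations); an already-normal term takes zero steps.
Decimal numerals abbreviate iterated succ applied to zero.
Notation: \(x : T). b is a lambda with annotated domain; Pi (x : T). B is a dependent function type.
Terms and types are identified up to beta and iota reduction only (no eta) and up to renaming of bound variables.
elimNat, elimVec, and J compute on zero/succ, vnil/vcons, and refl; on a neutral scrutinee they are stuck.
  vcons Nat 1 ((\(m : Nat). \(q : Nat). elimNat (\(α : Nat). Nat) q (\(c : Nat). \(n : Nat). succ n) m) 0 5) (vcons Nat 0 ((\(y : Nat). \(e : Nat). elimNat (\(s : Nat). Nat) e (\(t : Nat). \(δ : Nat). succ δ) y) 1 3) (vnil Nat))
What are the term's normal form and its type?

reduced normal form:
  vcons Nat 1 5 (vcons Nat 0 4 (vnil Nat))
the term's type:
  Vec Nat 2
observation: 9 normal-order steps normalize the term, beginning with a beta-redex.


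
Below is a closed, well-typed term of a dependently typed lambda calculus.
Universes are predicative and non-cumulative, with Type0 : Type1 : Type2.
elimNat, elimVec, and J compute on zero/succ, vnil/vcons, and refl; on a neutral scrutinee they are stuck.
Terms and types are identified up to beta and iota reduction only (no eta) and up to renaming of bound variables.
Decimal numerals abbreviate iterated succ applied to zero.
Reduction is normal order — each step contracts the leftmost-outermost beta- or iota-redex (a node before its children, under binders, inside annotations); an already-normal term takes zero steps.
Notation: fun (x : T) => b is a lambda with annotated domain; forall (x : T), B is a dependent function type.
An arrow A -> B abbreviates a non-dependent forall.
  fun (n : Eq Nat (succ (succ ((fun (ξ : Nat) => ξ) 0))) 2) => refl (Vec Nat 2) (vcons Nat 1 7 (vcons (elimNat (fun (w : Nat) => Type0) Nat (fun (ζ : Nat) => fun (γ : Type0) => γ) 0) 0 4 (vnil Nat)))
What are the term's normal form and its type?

resulting normal form:
  fun (n : Eq Nat 2 2) => refl (Vec Nat 2) (vcons Nat 1 7 (vcons Nat 0 4 (vnil Nat)))
inferred type:
  Eq Nat 2 2 -> Eq (Vec Nat 2) (vcons Nat 1 7 (vcons Nat 0 4 (vnil Nat))) (vcons Nat 1 7 (vcons Nat 0 4 (vnil Nat)))
observation: contracting a beta-redex first, the term normalizes in 2 steps.


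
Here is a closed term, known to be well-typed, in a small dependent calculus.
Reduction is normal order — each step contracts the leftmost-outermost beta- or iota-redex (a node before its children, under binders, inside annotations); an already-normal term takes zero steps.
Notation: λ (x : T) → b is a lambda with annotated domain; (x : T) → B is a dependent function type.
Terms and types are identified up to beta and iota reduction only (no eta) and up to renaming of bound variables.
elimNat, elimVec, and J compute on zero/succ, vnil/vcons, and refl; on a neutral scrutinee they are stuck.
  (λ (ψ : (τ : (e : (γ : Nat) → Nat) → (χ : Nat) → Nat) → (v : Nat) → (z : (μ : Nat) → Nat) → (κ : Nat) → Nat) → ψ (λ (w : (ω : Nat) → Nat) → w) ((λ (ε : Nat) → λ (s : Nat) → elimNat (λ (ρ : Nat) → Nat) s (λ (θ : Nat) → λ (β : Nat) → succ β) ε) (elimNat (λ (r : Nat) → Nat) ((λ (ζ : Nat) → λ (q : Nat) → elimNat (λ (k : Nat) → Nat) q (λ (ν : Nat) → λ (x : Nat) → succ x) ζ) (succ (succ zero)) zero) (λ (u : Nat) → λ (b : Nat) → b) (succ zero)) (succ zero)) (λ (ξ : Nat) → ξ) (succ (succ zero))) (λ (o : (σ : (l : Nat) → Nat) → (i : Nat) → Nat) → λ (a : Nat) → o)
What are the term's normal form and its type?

resulting normal form:
  succ (succ zero)
inferred type:
  Nat


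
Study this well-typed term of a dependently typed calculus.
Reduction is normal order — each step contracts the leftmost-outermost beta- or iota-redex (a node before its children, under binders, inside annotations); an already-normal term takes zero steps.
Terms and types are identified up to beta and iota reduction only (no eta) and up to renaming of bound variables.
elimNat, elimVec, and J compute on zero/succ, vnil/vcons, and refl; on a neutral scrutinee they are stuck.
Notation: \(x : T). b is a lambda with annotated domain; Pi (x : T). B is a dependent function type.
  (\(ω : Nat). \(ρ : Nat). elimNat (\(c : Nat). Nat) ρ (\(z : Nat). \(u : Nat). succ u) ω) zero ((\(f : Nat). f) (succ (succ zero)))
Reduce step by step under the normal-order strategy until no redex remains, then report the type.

normal-order reduction sequence:
  (\(ω : Nat). \(ρ : Nat). elimNat (\(c : Nat). Nat) ρ (\(z : Nat). \(u : Nat). succ u) ω) zero ((\(f : Nat). f) (succ (succ zero)))
  ~> (\(ω : Nat). elimNat (\(ρ : Nat). Nat) ω (\(c : Nat). \(z : Nat). succ z) zero) ((\(u : Nat). u) (succ (succ zero)))
  ~> elimNat (\(ω : Nat). Nat) ((\(ρ : Nat). ρ) (succ (succ zero))) (\(c : Nat). \(z : Nat). succ z) zero
  ~> (\(ω : Nat). ω) (succ (succ zero))
  ~> succ (succ zero)
type:
  Nat


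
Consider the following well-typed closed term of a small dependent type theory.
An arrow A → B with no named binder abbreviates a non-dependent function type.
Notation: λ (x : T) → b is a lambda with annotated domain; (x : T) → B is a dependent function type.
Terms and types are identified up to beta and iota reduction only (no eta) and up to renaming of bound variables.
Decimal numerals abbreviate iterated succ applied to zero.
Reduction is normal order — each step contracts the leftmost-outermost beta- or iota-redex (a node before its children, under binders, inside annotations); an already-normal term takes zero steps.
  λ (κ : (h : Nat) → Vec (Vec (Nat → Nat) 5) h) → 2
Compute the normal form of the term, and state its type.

reduced normal form:
  λ (κ : (h : Nat) → Vec (Vec (Nat → Nat) 5) h) → 2
type:
  ((κ : Nat) → Vec (Vec (Nat → Nat) 5) κ) → Nat
observation: the term is already in normal form.


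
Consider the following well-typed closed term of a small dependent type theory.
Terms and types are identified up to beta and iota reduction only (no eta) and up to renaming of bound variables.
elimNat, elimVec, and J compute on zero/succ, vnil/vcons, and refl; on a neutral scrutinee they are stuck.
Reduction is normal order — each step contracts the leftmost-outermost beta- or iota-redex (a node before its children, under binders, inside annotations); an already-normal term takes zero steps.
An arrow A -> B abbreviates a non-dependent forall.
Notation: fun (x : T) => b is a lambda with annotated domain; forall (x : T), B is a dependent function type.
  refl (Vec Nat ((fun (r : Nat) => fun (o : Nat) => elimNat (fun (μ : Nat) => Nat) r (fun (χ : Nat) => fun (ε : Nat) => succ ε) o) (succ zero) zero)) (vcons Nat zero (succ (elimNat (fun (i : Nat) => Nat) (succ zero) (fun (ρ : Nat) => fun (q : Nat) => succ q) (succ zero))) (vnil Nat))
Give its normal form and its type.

resulting normal form:
  refl (Vec Nat (succ zero)) (vcons Nat zero (succ (succ (succ zero))) (vnil Nat))
type:
  Eq (Vec Nat (succ zero)) (vcons Nat zero (succ (succ (succ zero))) (vnil Nat)) (vcons Nat zero (succ (succ (succ zero))) (vnil Nat))
observation: 7 normal-order steps separate the term from its normal form.


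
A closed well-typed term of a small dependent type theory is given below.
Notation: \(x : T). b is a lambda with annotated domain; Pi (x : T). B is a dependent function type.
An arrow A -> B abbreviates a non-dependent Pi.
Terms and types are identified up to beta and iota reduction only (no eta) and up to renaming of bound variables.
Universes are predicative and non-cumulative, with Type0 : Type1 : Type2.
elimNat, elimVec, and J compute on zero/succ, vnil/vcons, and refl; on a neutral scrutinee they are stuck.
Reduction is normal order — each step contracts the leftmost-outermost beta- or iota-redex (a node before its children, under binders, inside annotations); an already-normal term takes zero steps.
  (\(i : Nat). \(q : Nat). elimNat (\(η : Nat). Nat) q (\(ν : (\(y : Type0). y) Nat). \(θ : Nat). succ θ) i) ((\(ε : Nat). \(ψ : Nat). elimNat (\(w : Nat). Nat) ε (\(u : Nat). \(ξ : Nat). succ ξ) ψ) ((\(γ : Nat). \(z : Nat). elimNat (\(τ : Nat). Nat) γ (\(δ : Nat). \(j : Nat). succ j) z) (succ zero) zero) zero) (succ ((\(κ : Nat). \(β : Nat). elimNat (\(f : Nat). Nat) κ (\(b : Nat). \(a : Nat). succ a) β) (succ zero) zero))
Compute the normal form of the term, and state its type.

resulting normal form:
  succ (succ (succ zero))
inferred type:
  Nat


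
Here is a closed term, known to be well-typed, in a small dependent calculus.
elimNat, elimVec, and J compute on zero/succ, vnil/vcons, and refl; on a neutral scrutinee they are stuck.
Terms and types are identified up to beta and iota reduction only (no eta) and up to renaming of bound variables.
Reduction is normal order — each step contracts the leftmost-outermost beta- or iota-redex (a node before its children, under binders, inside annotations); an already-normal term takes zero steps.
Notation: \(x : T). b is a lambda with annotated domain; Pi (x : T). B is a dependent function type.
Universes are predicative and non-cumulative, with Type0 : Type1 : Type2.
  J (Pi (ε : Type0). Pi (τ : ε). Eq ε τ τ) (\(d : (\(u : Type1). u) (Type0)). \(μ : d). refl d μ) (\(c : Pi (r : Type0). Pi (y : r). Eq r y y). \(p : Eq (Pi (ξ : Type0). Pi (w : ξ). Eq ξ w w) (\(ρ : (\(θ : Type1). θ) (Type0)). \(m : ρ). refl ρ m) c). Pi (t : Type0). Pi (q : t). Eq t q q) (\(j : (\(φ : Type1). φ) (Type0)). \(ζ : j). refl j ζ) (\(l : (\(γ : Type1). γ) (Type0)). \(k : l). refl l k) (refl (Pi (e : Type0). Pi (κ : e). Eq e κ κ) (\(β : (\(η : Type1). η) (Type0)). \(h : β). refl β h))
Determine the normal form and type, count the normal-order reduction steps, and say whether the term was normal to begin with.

resulting normal form:
  \(ε : Type0). \(τ : ε). refl ε τ
inferred type:
  Pi (ε : Type0). Pi (τ : ε). Eq ε τ τ
normal-order step count: 2
term was already normal: no
first redex: a J iota-redex


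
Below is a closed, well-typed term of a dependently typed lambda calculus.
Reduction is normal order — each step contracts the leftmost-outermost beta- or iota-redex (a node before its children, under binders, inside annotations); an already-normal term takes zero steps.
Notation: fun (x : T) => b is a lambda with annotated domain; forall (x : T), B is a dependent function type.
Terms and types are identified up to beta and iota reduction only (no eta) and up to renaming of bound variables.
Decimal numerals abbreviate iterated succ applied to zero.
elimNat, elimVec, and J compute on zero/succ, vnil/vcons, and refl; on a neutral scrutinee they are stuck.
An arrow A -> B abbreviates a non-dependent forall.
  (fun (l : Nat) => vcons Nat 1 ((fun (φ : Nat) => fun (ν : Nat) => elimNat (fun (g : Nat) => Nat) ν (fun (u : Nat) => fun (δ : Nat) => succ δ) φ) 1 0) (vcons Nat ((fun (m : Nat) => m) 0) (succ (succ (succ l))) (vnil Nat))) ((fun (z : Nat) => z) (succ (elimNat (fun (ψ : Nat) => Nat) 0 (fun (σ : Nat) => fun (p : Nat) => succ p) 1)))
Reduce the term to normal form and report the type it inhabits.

resulting normal form:
  vcons Nat 1 1 (vcons Nat 0 5 (vnil Nat))
inferred type:
  Vec Nat 2
observation: the first redex contracted is a beta-redex; the normal form is reached in 13 normal-order steps.


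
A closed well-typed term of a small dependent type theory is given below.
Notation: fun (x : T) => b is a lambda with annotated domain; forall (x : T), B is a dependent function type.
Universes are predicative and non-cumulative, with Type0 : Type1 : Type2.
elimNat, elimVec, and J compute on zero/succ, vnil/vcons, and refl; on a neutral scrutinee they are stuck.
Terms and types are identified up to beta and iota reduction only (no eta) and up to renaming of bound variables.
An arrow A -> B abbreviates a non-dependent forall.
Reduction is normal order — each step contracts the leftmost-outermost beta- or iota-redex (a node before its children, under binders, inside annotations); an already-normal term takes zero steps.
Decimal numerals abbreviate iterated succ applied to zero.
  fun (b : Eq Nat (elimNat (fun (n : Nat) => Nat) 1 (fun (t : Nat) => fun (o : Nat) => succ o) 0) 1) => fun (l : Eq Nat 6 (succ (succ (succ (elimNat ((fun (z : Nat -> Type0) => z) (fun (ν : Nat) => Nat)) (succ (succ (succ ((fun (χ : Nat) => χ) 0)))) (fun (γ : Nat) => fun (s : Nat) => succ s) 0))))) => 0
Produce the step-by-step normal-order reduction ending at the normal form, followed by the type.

normal-order reduction:
  fun (b : Eq Nat (elimNat (fun (n : Nat) => Nat) 1 (fun (t : Nat) => fun (o : Nat) => succ o) 0) 1) => fun (l : Eq Nat 6 (succ (succ (succ (elimNat ((fun (z : Nat -> Type0) => z) (fun (ν : Nat) => Nat)) (succ (succ (succ ((fun (χ : Nat) => χ) 0)))) (fun (γ : Nat) => fun (s : Nat) => succ s) 0))))) => 0
  ~> fun (b : Eq Nat 1 1) => fun (n : Eq Nat 6 (succ (succ (succ (elimNat ((fun (t : Nat -> Type0) => t) (fun (o : Nat) => Nat)) (succ (succ (succ ((fun (l : Nat) => l) 0)))) (fun (z : Nat) => fun (ν : Nat) => succ ν) 0))))) => 0
  ~> fun (b : Eq Nat 1 1) => fun (n : Eq Nat 6 (succ (succ (succ (succ (succ (succ ((fun (t : Nat) => t) 0)))))))) => 0
  ~> fun (b : Eq Nat 1 1) => fun (n : Eq Nat 6 6) => 0
inferred type:
  Eq Nat 1 1 -> Eq Nat 6 6 -> Nat


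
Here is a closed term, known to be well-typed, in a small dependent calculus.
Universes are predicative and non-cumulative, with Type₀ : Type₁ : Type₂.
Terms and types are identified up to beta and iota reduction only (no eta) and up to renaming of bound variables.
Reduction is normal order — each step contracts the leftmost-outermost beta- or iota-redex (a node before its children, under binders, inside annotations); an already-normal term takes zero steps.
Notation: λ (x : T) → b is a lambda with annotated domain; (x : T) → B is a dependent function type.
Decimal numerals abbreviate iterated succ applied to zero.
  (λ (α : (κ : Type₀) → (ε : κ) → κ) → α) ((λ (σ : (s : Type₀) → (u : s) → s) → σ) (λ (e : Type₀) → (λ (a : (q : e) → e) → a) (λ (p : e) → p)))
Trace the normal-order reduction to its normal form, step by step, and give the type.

normal-order reduction sequence:
  (λ (α : (κ : Type₀) → (ε : κ) → κ) → α) ((λ (σ : (s : Type₀) → (u : s) → s) → σ) (λ (e : Type₀) → (λ (a : (q : e) → e) → a) (λ (p : e) → p)))
  ~> (λ (α : (κ : Type₀) → (ε : κ) → κ) → α) (λ (σ : Type₀) → (λ (s : (u : σ) → σ) → s) (λ (e : σ) → e))
  ~> λ (α : Type₀) → (λ (κ : (ε : α) → α) → κ) (λ (σ : α) → σ)
  ~> λ (α : Type₀) → λ (κ : α) → κ
type:
  (α : Type₀) → (κ : α) → α


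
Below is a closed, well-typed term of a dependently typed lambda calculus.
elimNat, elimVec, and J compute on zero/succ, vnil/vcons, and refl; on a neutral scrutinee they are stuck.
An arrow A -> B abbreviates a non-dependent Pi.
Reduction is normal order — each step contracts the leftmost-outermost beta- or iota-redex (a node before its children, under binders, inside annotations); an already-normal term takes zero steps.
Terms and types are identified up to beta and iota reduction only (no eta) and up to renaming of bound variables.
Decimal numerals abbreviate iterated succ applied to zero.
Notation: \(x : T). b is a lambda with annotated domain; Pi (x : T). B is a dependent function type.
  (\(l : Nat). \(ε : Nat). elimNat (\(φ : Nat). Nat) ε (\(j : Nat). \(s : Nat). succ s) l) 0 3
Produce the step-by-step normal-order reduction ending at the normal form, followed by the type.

normal-order reduction sequence:
  (\(l : Nat). \(ε : Nat). elimNat (\(φ : Nat). Nat) ε (\(j : Nat). \(s : Nat). succ s) l) 0 3
  ~> (\(l : Nat). elimNat (\(ε : Nat). Nat) l (\(φ : Nat). \(j : Nat). succ j) 0) 3
  ~> elimNat (\(l : Nat). Nat) 3 (\(ε : Nat). \(φ : Nat). succ φ) 0
  ~> 3
type:
  Nat


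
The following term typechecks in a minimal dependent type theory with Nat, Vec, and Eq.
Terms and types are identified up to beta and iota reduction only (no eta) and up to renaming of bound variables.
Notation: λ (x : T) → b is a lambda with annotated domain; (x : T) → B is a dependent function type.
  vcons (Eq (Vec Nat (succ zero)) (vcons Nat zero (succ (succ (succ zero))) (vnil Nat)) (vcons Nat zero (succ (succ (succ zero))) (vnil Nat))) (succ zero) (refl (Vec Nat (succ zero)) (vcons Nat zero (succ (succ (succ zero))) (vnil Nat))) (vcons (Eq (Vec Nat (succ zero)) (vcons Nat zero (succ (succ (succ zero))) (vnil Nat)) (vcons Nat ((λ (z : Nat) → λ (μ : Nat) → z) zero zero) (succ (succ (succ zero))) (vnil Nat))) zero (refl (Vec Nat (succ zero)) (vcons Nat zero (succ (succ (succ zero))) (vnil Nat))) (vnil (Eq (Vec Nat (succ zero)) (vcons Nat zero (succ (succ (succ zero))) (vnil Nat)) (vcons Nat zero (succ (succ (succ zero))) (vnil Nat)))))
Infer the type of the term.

inferred type:
  Vec (Eq (Vec Nat (succ zero)) (vcons Nat zero (succ (succ (succ zero))) (vnil Nat)) (vcons Nat zero (succ (succ (succ zero))) (vnil Nat))) (succ (succ zero))


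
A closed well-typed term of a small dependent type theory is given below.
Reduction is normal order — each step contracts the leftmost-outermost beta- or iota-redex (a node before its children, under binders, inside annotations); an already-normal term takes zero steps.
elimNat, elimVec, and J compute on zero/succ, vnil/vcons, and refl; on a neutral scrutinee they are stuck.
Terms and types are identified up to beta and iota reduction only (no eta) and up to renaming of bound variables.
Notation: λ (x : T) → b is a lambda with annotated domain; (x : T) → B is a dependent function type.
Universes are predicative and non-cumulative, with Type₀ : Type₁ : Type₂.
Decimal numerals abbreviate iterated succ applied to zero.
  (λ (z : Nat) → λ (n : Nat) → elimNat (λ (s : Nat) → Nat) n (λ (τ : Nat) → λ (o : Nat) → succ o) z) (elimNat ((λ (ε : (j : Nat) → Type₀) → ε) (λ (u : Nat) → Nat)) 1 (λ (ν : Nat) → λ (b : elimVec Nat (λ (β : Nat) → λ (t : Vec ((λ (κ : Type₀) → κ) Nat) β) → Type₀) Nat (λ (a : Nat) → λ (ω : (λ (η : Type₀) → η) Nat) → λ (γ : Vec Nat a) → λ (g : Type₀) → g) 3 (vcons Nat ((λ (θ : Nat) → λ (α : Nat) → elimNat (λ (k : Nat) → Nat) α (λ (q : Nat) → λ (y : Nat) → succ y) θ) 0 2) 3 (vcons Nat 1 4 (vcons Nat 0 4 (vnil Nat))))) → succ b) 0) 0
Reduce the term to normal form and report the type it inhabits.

reduced normal form:
  1
the term's type:
  Nat
observation: reduction starts at a beta-redex, and 7 normal-order steps reach the normal form.


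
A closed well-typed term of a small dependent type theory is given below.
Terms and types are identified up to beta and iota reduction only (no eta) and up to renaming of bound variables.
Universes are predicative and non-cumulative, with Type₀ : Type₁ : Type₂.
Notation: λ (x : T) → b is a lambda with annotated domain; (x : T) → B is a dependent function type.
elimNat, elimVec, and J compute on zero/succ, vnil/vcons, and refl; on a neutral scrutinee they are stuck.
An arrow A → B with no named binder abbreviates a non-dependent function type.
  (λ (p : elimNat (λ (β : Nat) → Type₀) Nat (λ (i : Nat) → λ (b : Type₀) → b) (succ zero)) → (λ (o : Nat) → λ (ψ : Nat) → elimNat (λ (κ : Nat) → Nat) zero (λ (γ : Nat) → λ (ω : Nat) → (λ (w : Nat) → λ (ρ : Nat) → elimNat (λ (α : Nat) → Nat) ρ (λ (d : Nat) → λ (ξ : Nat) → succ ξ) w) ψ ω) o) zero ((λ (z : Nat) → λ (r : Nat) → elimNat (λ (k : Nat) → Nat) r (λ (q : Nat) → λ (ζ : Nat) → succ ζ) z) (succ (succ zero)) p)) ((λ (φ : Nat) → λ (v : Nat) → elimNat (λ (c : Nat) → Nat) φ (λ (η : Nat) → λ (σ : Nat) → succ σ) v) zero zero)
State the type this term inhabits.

the term's type:
  Nat


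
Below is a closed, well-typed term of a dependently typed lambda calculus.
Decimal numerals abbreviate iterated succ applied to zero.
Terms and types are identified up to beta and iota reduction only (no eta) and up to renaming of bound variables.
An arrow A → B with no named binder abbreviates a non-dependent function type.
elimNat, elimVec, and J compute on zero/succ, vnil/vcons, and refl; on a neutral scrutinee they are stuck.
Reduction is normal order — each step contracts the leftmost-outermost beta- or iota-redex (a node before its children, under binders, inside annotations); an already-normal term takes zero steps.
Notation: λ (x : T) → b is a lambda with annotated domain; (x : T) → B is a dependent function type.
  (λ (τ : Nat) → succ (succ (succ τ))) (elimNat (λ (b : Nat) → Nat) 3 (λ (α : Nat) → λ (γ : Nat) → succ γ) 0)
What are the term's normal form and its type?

normal form:
  6
inferred type:
  Nat
observation: normalization takes exactly 2 steps under the normal-order strategy.


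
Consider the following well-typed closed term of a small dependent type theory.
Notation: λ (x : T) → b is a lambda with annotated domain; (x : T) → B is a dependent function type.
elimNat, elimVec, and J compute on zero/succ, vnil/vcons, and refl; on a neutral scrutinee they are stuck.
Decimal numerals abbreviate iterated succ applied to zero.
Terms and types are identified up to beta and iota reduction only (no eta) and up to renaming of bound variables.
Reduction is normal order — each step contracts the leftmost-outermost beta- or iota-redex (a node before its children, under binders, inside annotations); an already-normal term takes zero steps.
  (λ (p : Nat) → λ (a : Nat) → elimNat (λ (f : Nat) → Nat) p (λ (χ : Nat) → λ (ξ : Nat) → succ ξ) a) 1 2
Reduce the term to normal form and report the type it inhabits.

reduced normal form:
  3
type:
  Nat
observation: 9 normal-order steps separate the term from its normal form.


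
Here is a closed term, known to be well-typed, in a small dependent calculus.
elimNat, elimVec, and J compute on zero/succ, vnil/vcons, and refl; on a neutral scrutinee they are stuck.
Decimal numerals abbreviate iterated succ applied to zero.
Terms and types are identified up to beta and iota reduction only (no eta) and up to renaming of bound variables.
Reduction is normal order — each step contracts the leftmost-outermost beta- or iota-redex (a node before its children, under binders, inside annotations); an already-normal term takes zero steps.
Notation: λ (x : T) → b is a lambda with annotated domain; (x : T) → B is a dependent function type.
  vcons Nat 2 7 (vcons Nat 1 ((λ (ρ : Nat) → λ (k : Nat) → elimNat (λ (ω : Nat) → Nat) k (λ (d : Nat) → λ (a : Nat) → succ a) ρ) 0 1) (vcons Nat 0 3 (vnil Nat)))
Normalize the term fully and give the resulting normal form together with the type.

resulting normal form:
  vcons Nat 2 7 (vcons Nat 1 1 (vcons Nat 0 3 (vnil Nat)))
type:
  Vec Nat 3
observation: normalization takes exactly 3 steps under the normal-order strategy.


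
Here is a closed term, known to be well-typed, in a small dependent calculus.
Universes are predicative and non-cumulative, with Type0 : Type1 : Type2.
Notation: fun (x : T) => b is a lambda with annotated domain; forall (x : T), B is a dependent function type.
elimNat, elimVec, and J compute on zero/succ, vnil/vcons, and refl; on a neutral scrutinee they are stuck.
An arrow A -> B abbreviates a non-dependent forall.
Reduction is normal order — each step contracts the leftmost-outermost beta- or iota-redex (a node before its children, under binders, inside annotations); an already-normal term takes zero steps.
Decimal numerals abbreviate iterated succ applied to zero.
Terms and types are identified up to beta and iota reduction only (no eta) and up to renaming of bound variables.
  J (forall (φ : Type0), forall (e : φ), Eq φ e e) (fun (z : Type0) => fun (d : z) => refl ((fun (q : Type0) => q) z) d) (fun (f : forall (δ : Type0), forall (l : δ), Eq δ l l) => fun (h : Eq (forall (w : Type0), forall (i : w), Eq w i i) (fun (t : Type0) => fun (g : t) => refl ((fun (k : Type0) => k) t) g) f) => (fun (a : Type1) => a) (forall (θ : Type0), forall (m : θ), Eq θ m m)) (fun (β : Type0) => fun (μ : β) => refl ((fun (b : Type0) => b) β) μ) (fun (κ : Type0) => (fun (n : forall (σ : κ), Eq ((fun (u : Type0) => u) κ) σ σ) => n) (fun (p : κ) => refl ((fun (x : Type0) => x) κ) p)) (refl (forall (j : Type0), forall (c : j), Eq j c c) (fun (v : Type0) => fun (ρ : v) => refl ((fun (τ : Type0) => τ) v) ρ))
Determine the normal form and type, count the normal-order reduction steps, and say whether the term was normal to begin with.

resulting normal form:
  fun (φ : Type0) => fun (e : φ) => refl φ e
inferred type:
  forall (φ : Type0), forall (e : φ), Eq φ e e
steps to reach normal form (normal order): 2
term was already normal: no
first redex: a J iota-redex


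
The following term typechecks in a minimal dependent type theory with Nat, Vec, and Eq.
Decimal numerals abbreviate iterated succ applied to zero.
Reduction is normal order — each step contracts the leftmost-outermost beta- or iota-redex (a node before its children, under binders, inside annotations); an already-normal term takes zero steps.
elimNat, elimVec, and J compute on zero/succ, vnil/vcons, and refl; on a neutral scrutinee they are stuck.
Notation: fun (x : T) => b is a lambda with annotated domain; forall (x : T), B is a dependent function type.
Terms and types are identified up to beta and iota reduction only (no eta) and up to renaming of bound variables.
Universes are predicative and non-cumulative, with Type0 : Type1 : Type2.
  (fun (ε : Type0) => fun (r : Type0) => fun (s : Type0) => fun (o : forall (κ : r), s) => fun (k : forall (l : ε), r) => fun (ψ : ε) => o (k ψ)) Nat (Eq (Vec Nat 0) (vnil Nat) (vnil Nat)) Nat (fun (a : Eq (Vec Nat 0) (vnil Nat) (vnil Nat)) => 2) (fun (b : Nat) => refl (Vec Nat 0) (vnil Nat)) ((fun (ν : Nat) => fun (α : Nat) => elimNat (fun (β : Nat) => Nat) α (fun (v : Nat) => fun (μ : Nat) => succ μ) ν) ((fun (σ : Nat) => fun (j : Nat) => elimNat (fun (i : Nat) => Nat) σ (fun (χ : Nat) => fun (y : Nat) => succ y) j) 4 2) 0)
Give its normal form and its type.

normal form:
  2
inferred type:
  Nat


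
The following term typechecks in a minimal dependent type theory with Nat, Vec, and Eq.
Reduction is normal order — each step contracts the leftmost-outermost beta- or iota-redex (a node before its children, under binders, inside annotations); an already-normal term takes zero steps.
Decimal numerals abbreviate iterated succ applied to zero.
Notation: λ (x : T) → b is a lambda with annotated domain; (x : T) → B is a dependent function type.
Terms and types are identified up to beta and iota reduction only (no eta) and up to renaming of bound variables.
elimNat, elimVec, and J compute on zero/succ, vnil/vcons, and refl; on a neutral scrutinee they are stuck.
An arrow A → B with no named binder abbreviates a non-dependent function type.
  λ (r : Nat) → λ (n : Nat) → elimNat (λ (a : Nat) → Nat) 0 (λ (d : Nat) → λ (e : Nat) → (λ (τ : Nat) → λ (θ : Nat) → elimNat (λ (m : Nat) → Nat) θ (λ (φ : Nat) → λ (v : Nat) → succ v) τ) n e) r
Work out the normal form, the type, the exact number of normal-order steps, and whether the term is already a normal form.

normal form:
  λ (r : Nat) → λ (n : Nat) → elimNat (λ (a : Nat) → Nat) 0 (λ (d : Nat) → λ (e : Nat) → elimNat (λ (τ : Nat) → Nat) e (λ (θ : Nat) → λ (m : Nat) → succ m) n) r
type:
  Nat → Nat → Nat
reduction steps (normal order): 2
already normal: no
first redex: a beta-redex


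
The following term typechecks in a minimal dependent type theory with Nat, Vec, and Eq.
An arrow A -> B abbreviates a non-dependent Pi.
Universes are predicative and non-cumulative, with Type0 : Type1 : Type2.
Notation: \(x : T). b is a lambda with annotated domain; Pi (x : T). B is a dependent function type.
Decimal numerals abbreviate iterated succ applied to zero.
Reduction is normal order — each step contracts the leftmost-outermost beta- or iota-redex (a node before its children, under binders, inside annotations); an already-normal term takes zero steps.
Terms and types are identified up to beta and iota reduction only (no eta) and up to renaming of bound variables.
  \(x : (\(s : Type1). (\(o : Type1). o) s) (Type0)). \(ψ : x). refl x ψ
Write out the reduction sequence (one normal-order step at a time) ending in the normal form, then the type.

normal-order reduction sequence:
  \(x : (\(s : Type1). (\(o : Type1). o) s) (Type0)). \(ψ : x). refl x ψ
  ~> \(x : (\(s : Type1). s) (Type0)). \(o : x). refl x o
  ~> \(x : Type0). \(s : x). refl x s
type:
  Pi (x : Type0). Pi (s : x). Eq x s s


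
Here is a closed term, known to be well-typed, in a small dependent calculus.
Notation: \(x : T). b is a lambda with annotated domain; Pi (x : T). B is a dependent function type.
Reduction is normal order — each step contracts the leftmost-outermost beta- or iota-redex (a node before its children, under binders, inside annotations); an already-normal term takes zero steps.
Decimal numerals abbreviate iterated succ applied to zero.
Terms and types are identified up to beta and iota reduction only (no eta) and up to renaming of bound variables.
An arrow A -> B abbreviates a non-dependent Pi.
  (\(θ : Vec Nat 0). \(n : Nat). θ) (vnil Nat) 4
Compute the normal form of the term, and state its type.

reduced normal form:
  vnil Nat
type:
  Vec Nat 0
observation: 2 normal-order steps normalize the term, beginning with a beta-redex.


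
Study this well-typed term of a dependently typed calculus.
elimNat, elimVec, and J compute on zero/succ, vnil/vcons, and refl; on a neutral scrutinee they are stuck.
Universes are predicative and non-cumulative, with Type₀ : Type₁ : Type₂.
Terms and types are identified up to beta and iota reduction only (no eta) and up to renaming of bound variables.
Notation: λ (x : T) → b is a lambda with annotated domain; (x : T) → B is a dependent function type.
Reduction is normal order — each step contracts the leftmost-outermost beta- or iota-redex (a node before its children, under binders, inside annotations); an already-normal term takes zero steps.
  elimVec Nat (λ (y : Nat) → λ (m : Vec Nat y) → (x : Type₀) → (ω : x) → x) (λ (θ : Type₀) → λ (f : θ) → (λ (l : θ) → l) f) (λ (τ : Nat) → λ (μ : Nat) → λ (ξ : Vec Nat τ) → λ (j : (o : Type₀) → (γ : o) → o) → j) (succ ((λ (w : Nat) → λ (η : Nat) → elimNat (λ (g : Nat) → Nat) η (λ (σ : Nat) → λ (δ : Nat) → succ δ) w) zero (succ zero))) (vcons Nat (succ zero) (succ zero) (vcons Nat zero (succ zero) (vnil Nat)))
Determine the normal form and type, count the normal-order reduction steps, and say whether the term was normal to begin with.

normal form:
  λ (y : Type₀) → λ (m : y) → m
the term's type:
  (y : Type₀) → (m : y) → y
steps to reach normal form (normal order): 12
term was already normal: no
first redex: an elimVec iota-redex


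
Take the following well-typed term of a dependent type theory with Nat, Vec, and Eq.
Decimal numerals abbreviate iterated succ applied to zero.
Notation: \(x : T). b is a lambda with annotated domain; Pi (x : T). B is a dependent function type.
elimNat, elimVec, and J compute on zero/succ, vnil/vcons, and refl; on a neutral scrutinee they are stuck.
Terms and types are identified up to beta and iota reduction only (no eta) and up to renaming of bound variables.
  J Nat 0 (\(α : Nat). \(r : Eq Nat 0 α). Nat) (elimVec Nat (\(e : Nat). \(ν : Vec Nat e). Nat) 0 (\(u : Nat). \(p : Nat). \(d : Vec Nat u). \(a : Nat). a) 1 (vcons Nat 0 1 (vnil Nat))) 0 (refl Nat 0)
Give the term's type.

the term's type:
  Nat


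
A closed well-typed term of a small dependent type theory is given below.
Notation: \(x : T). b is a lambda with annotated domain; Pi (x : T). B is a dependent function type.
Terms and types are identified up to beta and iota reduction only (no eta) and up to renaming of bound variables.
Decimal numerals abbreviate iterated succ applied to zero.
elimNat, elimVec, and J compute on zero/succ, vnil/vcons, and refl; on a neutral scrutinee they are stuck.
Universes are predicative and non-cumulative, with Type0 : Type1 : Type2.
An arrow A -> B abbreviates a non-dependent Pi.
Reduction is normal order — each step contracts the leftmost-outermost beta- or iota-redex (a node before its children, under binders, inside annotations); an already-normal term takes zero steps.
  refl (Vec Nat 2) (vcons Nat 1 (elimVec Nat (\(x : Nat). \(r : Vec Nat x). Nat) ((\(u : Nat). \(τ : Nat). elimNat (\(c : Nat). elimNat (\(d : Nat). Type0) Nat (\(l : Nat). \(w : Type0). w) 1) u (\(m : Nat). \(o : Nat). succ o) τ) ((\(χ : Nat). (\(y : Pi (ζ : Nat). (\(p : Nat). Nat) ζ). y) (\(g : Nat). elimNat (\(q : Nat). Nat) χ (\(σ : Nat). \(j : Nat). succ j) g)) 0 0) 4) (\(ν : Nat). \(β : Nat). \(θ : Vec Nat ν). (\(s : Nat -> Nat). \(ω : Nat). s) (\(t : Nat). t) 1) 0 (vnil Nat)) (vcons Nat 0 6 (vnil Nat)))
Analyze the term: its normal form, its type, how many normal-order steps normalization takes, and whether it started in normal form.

resulting normal form:
  refl (Vec Nat 2) (vcons Nat 1 4 (vcons Nat 0 6 (vnil Nat)))
type:
  Eq (Vec Nat 2) (vcons Nat 1 4 (vcons Nat 0 6 (vnil Nat))) (vcons Nat 1 4 (vcons Nat 0 6 (vnil Nat)))
reduction steps (normal order): 20
already normal: no
first contracted redex: an elimVec iota-redex


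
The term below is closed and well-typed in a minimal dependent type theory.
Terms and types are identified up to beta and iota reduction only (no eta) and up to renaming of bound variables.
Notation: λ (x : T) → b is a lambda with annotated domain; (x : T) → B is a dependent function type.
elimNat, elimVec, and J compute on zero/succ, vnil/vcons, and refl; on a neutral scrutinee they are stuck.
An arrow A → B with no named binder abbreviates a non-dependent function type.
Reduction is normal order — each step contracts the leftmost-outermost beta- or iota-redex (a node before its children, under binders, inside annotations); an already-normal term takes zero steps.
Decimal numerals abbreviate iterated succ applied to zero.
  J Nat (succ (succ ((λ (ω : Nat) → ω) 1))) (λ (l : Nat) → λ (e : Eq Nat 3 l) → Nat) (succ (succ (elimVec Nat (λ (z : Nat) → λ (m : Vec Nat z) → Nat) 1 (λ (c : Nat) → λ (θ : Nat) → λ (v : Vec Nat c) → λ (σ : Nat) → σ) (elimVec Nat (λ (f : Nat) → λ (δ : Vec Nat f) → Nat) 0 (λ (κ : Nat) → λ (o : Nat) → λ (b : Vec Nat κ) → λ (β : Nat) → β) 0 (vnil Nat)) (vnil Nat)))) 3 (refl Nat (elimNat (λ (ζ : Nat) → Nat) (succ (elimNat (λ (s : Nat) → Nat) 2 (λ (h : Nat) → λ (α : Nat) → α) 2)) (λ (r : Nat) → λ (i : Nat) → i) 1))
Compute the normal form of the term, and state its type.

reduced normal form:
  3
inferred type:
  Nat
observation: contracting a J iota-redex first, the term normalizes in 2 steps.


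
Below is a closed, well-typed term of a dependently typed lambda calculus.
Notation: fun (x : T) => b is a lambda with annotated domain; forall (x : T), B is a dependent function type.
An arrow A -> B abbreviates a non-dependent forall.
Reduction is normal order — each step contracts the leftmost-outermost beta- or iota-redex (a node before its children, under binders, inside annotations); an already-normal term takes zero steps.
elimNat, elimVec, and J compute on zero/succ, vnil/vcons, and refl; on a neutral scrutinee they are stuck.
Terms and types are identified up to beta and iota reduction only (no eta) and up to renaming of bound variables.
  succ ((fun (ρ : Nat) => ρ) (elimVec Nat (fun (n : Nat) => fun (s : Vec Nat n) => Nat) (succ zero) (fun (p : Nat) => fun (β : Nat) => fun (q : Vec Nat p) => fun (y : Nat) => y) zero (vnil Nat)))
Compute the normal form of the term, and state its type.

reduced normal form:
  succ (succ zero)
inferred type:
  Nat
observation: the first redex contracted is a beta-redex; the normal form is reached in 2 normal-order steps.


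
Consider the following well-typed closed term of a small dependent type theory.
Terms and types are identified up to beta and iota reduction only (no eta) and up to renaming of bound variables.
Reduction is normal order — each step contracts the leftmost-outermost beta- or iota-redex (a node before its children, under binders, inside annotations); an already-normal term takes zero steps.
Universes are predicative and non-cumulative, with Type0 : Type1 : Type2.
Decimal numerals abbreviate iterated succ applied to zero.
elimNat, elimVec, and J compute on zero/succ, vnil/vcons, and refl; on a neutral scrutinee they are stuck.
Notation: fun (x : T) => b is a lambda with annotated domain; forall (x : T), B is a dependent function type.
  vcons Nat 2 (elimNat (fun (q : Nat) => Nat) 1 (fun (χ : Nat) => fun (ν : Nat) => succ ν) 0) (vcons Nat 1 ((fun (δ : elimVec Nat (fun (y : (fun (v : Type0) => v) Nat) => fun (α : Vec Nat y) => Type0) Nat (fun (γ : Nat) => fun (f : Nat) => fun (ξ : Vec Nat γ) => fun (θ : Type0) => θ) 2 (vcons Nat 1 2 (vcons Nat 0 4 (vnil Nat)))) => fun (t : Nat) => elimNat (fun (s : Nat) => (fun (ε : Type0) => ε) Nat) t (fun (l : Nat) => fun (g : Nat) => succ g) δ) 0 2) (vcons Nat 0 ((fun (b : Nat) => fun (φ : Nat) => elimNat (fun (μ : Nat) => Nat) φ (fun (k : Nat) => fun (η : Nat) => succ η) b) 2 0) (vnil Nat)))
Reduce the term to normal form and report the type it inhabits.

reduced normal form:
  vcons Nat 2 1 (vcons Nat 1 2 (vcons Nat 0 2 (vnil Nat)))
type:
  Vec Nat 3
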